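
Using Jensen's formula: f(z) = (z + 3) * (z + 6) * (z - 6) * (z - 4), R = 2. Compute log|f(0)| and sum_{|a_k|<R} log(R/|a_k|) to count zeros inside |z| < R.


Jensen's formula: (1/2pi)*integral log|f(Re^it)|dt = log|f(0)| + sum_{|a_k|<R} log(R/|a_k|)
Step 1: f(0) = 3 * 6 * (-6) * (-4) = 432
Step 2: log|f(0)| = log|-3| + log|-6| + log|6| + log|4| = 6.0684
Step 3: Zeros inside |z| < 2: none
Step 4: Jensen sum = (empty sum) = 0
Step 5: n(R) = number of terms in the Jensen sum = count of zeros inside |z| < 2 = 0

0


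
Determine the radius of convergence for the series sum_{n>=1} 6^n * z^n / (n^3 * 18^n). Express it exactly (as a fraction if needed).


Step 1: General term a_n = 6^n / (n^3 * 18^n)
Step 2: By the root test, |a_n|^(1/n) = 6 / (n^(3/n) * 18) -> 6/18 as n -> infinity (since n^(3/n) -> 1)
Step 3: R = 1/lim|a_n|^(1/n) = 18/6 = 3

3


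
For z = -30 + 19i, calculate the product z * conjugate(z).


Step 1: conj(z) = -30 - 19i
Step 2: z * conj(z) = (-30)^2 + 19^2
Step 3: = 900 + 361 = 1261

1261


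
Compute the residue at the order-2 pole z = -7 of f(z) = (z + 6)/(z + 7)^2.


Step 1: Pole of order 2 at z = -7
Step 2: Res = lim d/dz [(z + 7)^2 * f(z)] as z -> -7
Step 3: (z + 7)^2 * f(z) = z + 6
Step 4: d/dz[z + 6] = 1

1


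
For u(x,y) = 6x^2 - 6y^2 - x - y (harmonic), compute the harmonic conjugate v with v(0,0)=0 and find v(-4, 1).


Step 1: v_x = -u_y = 12y + 1
Step 2: v_y = u_x = 12x - 1
Step 3: v = 12xy + x - y + C
Step 4: v(0,0) = 0 => C = 0
Step 5: v(-4, 1) = -53

-53


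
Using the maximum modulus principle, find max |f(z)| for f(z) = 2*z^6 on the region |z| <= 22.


Step 1: On |z| = 22, |f(z)| = 2 * |z|^6 = 2 * 22^6
Step 2: By maximum modulus principle, maximum is on boundary.
Step 3: Maximum = 2 * 113379904 = 226759808

226759808


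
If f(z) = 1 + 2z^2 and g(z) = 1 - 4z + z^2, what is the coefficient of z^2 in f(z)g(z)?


Step 1: z^2 term in f*g comes from: (1)*(z^2) + (0)*(-4z) + (2z^2)*(1)
Step 2: = 1 + 0 + 2
Step 3: = 3

3


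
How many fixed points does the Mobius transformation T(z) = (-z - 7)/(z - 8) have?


Step 1: Fixed points satisfy T(z) = z
Step 2: z^2 - 7z + 7 = 0
Step 3: Discriminant = (-7)^2 - 4*1*7 = 21
Step 4: Number of fixed points = 2

2


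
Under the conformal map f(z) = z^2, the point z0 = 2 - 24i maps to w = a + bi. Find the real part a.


Step 1: z0 = 2 - 24i
Step 2: z0^2 = 2^2 - (-24)^2 - 96i
Step 3: real part = 4 - 576 = -572

-572


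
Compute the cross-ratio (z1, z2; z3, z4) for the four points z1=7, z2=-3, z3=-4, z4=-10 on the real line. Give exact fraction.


Step 1: (z1-z3)(z2-z4) = 11 * 7 = 77
Step 2: (z1-z4)(z2-z3) = 17 * 1 = 17
Step 3: Cross-ratio = 77/17 = 77/17

77/17


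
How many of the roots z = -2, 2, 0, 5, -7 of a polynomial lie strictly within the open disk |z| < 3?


Step 1: Check each root:
  z = -2: |-2| = 2 < 3
  z = 2: |2| = 2 < 3
  z = 0: |0| = 0 < 3
  z = 5: |5| = 5 >= 3
  z = -7: |-7| = 7 >= 3
Step 2: Count = 3

3


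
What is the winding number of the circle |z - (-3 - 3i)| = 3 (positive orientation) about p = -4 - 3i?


Step 1: Center c = (-3, -3), radius = 3
Step 2: |p - c|^2 = (-1)^2 + 0^2 = 1
Step 3: r^2 = 9
Step 4: |p-c| < r so winding number = 1

1


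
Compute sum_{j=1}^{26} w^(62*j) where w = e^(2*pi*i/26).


Step 1: The sum sum_{j=1}^{n} w^(k*j) equals n if n | k, else 0.
Step 2: Here n = 26, k = 62
Step 3: Does n divide k? 26 | 62 -> False
Step 4: Sum = 0

0


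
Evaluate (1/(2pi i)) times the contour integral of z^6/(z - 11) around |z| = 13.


Step 1: f(z) = z^6, a = 11 is inside |z| = 13
Step 2: By Cauchy integral formula: (1/(2pi*i)) * integral = f(a)
Step 3: f(11) = 11^6 = 1771561

1771561


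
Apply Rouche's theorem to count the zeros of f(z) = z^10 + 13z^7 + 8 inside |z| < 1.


Step 1: On |z| = 1 the three terms have sizes |z^10| = 1^10 = 1, |13z^7| = 13*1^7 = 13, |8| = 8
Step 2: The dominant term is g(z) = 13z^7; let h(z) = z^10 + 8 so f = g + h
Step 3: On |z| = 1: |g| = 13 and |h| <= 1 + 8 = 9
Step 4: Since 13 > 9, |h| < |g| on |z| = 1, so by Rouche f has the same number of zeros as g inside |z| < 1
Step 5: g(z) = 13z^7 has 7 zeros (at the origin, multiplicity 7) inside |z| < 1. Answer = 7

7


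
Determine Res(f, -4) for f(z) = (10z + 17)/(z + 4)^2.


Step 1: Pole of order 2 at z = -4
Step 2: Res = lim d/dz [(z + 4)^2 * f(z)] as z -> -4
Step 3: (z + 4)^2 * f(z) = 10z + 17
Step 4: d/dz[10z + 17] = 10

10


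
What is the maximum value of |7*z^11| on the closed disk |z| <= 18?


Step 1: On |z| = 18, |f(z)| = 7 * |z|^11 = 7 * 18^11
Step 2: By maximum modulus principle, maximum is on boundary.
Step 3: Maximum = 7 * 64268410079232 = 449878870554624

449878870554624


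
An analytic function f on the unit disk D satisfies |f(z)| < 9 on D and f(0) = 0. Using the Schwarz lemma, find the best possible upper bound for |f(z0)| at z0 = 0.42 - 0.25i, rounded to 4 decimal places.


Step 1: g = f/9 maps D -> D with g(0) = 0, so by the Schwarz lemma |g(z)| <= |z|, i.e. |f(z)| <= 9|z|; this is sharp (f(z) = 9z).
Step 2: |z0|^2 = 0.42^2 + (-0.25)^2 = 0.2389
Step 3: |z0| = sqrt(0.2389) = 0.488774
Step 4: Best bound = 9 * |z0| = 9 * 0.488774 = 4.399

4.399


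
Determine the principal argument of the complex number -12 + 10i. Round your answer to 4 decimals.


Step 1: z = -12 + 10i
Step 2: arg(z) = atan2(10, -12)
Step 3: arg(z) = 2.4469

2.4469


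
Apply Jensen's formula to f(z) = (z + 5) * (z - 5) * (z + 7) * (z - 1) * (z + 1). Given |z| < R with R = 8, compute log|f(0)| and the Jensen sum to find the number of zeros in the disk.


Jensen's formula: (1/2pi)*integral log|f(Re^it)|dt = log|f(0)| + sum_{|a_k|<R} log(R/|a_k|)
Step 1: f(0) = 5 * (-5) * 7 * (-1) * 1 = 175
Step 2: log|f(0)| = log|-5| + log|5| + log|-7| + log|1| + log|-1| = 5.1648
Step 3: Zeros inside |z| < 8: -5, 5, -7, 1, -1
Step 4: Jensen sum = log(8/5) + log(8/5) + log(8/7) + log(8/1) + log(8/1) = 5.2324
Step 5: n(R) = number of terms in the Jensen sum = count of zeros inside |z| < 8 = 5

5


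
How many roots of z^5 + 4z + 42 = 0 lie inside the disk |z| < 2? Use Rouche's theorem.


Step 1: On |z| = 2 the three terms have sizes |z^5| = 2^5 = 32, |4z| = 4*2 = 8, |42| = 42
Step 2: The dominant term is g(z) = 42; let h(z) = z^5 + 4z so f = g + h
Step 3: On |z| = 2: |g| = 42 and |h| <= 32 + 8 = 40
Step 4: Since 42 > 40, |h| < |g| on |z| = 2, so by Rouche f has the same number of zeros as g inside |z| < 2
Step 5: g(z) = 42 is a nonzero constant with no zeros inside |z| < 2. Answer = 0

0


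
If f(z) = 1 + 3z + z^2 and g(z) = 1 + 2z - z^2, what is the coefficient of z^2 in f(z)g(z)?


Step 1: z^2 term in f*g comes from: (1)*(-z^2) + (3z)*(2z) + (z^2)*(1)
Step 2: = -1 + 6 + 1
Step 3: = 6

6


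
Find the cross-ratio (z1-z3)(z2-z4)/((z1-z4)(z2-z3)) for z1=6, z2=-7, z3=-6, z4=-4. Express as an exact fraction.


Step 1: (z1-z3)(z2-z4) = 12 * (-3) = -36
Step 2: (z1-z4)(z2-z3) = 10 * (-1) = -10
Step 3: Cross-ratio = 36/10 = 18/5

18/5


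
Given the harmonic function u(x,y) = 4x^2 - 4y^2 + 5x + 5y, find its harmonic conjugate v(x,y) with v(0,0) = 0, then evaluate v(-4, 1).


Step 1: v_x = -u_y = 8y - 5
Step 2: v_y = u_x = 8x + 5
Step 3: v = 8xy - 5x + 5y + C
Step 4: v(0,0) = 0 => C = 0
Step 5: v(-4, 1) = -7

-7


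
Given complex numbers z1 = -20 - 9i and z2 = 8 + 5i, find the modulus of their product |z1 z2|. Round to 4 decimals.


Step 1: |z1| = sqrt((-20)^2 + (-9)^2) = sqrt(481)
Step 2: |z2| = sqrt(8^2 + 5^2) = sqrt(89)
Step 3: |z1*z2| = |z1|*|z2| = sqrt(481) * sqrt(89) = sqrt(481 * 89) = sqrt(42809)
Step 4: = 206.9034

206.9034


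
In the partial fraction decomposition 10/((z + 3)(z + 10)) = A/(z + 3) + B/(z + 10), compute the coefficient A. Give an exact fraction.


Step 1: Multiply both sides by (z + 3) and set z = -3
Step 2: A = 10 / (-3 + 10)
Step 3: A = 10 / 7
Step 4: A = 10/7

10/7


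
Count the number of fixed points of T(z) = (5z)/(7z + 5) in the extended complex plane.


Step 1: Fixed points satisfy T(z) = z
Step 2: 7z^2 = 0
Step 3: Discriminant = 0^2 - 4*7*0 = 0
Step 4: Number of fixed points = 1

1


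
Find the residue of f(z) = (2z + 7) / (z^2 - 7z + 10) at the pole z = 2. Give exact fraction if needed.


Step 1: Q(z) = z^2 - 7z + 10 = (z - 2)(z - 5)
Step 2: Q'(z) = 2z - 7
Step 3: Q'(2) = -3, P(2) = 11
Step 4: Res = P(2)/Q'(2) = 11/(-3) = -11/3

-11/3


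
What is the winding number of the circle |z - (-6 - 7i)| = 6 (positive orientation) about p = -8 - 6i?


Step 1: Center c = (-6, -7), radius = 6
Step 2: |p - c|^2 = (-2)^2 + 1^2 = 5
Step 3: r^2 = 36
Step 4: |p-c| < r so winding number = 1

1


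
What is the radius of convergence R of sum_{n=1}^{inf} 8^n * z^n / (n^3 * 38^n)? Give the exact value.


Step 1: General term a_n = 8^n / (n^3 * 38^n)
Step 2: By the root test, |a_n|^(1/n) = 8 / (n^(3/n) * 38) -> 8/38 as n -> infinity (since n^(3/n) -> 1)
Step 3: R = 1/lim|a_n|^(1/n) = 38/8 = 19/4

19/4


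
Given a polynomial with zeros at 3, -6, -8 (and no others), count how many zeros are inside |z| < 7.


Step 1: Check each root:
  z = 3: |3| = 3 < 7
  z = -6: |-6| = 6 < 7
  z = -8: |-8| = 8 >= 7
Step 2: Count = 2

2


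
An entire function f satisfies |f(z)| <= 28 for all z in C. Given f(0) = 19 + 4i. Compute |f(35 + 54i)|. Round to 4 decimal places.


Step 1: By Liouville's theorem, a bounded entire function is constant.
Step 2: f(z) = f(0) = 19 + 4i for all z.
Step 3: |f(w)| = |19 + 4i| = sqrt(361 + 16)
Step 4: = 19.4165

19.4165


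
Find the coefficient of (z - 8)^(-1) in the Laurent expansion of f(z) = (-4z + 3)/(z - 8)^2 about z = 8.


Step 1: Write the numerator in powers of (z - 8): -4z + 3 = -4(z - 8) + (-4*8 + 3) = -4(z - 8) - 29
Step 2: Divide by (z - 8)^2: f(z) = -29(z - 8)^(-2) - 4(z - 8)^(-1)
Step 3: This finite sum is the Laurent series of f about z = 8.
Step 4: Coefficient of (z - 8)^(-1) = coefficient of (z - 8) in the re-centred numerator = -4

-4


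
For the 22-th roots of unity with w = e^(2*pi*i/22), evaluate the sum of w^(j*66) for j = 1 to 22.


Step 1: The sum sum_{j=1}^{n} w^(k*j) equals n if n | k, else 0.
Step 2: Here n = 22, k = 66
Step 3: Does n divide k? 22 | 66 -> True
Step 4: Sum = 22

22


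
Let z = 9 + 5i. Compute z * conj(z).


Step 1: conj(z) = 9 - 5i
Step 2: z * conj(z) = 9^2 + 5^2
Step 3: = 81 + 25 = 106

106


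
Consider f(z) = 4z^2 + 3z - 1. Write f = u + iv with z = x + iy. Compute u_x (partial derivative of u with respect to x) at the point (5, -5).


Step 1: f(z) = 4(x+iy)^2 + 3(x+iy) - 1
Step 2: u = 4(x^2 - y^2) + 3x - 1
Step 3: u_x = 8x + 3
Step 4: At (5, -5): u_x = 40 + 3 = 43

43


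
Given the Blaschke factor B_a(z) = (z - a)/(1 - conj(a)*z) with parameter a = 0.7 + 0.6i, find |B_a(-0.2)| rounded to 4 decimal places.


Step 1: Numerator z0 - a = -0.2 - (0.7 + 0.6i) = -0.9 - 0.6i
Step 2: Denominator 1 - conj(a)*z0 = 1 - (0.7 - 0.6i)*(-0.2) = 1.14 - 0.12i
Step 3: |z0 - a|^2 = (-0.9)^2 + (-0.6)^2 = 1.17; |1 - conj(a)*z0|^2 = 1.14^2 + (-0.12)^2 = 1.314
Step 4: |B_a(-0.2)| = sqrt(1.17 / 1.314) = sqrt(0.890411)
Step 5: = 0.9436

0.9436


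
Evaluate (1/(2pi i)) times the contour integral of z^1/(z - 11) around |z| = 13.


Step 1: f(z) = z^1, a = 11 is inside |z| = 13
Step 2: By Cauchy integral formula: (1/(2pi*i)) * integral = f(a)
Step 3: f(11) = 11^1 = 11

11


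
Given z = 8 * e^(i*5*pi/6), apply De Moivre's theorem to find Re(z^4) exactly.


Step 1: By De Moivre's theorem, z^4 = 8^4 * e^(i*4*5*pi/6) = 4096 * (cos(10*pi/3) + i*sin(10*pi/3))
Step 2: |z|^4 = 8^4 = 4096
Step 3: Reduce the angle mod 2*pi: 10*pi/3 - 2*pi = 4*pi/3
Step 4: cos(4*pi/3) = -1/2
Step 5: Re(z^4) = 4096 * (-1/2) = -2048

-2048


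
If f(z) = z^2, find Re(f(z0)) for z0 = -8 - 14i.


Step 1: z0 = -8 - 14i
Step 2: z0^2 = (-8)^2 - (-14)^2 + 224i
Step 3: real part = 64 - 196 = -132

-132


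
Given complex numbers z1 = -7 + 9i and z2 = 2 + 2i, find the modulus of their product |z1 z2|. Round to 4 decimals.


Step 1: |z1| = sqrt((-7)^2 + 9^2) = sqrt(130)
Step 2: |z2| = sqrt(2^2 + 2^2) = sqrt(8)
Step 3: |z1*z2| = |z1|*|z2| = sqrt(130) * sqrt(8) = sqrt(130 * 8) = sqrt(1040)
Step 4: = 32.249

32.249


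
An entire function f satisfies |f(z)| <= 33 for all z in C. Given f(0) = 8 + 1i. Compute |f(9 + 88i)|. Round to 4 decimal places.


Step 1: By Liouville's theorem, a bounded entire function is constant.
Step 2: f(z) = f(0) = 8 + 1i for all z.
Step 3: |f(w)| = |8 + 1i| = sqrt(64 + 1)
Step 4: = 8.0623

8.0623


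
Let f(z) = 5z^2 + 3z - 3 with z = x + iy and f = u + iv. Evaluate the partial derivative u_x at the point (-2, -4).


Step 1: f(z) = 5(x+iy)^2 + 3(x+iy) - 3
Step 2: u = 5(x^2 - y^2) + 3x - 3
Step 3: u_x = 10x + 3
Step 4: At (-2, -4): u_x = -20 + 3 = -17

-17


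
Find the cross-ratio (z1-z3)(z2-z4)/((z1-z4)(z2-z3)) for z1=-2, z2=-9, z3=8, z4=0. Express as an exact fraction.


Step 1: (z1-z3)(z2-z4) = (-10) * (-9) = 90
Step 2: (z1-z4)(z2-z3) = (-2) * (-17) = 34
Step 3: Cross-ratio = 90/34 = 45/17

45/17


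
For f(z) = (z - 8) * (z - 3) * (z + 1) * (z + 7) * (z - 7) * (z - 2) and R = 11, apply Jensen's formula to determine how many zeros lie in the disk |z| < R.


Jensen's formula: (1/2pi)*integral log|f(Re^it)|dt = log|f(0)| + sum_{|a_k|<R} log(R/|a_k|)
Step 1: f(0) = (-8) * (-3) * 1 * 7 * (-7) * (-2) = 2352
Step 2: log|f(0)| = log|8| + log|3| + log|-1| + log|-7| + log|7| + log|2| = 7.763
Step 3: Zeros inside |z| < 11: 8, 3, -1, -7, 7, 2
Step 4: Jensen sum = log(11/8) + log(11/3) + log(11/1) + log(11/7) + log(11/7) + log(11/2) = 6.6244
Step 5: n(R) = number of terms in the Jensen sum = count of zeros inside |z| < 11 = 6

6


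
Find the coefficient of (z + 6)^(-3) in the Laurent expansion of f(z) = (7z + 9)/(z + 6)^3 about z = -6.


Step 1: Write the numerator in powers of (z + 6): 7z + 9 = 7(z + 6) + (7*(-6) + 9) = 7(z + 6) - 33
Step 2: Divide by (z + 6)^3: f(z) = -33(z + 6)^(-3) + 7(z + 6)^(-2)
Step 3: This finite sum is the Laurent series of f about z = -6.
Step 4: Coefficient of (z + 6)^(-3) = 7*(-6) + 9 = -33

-33


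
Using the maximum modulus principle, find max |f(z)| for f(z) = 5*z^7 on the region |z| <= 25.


Step 1: On |z| = 25, |f(z)| = 5 * |z|^7 = 5 * 25^7
Step 2: By maximum modulus principle, maximum is on boundary.
Step 3: Maximum = 5 * 6103515625 = 30517578125

30517578125


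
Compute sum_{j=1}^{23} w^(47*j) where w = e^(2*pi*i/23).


Step 1: The sum sum_{j=1}^{n} w^(k*j) equals n if n | k, else 0.
Step 2: Here n = 23, k = 47
Step 3: Does n divide k? 23 | 47 -> False
Step 4: Sum = 0

0


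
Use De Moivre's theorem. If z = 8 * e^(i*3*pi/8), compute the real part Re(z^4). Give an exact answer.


Step 1: By De Moivre's theorem, z^4 = 8^4 * e^(i*4*3*pi/8) = 4096 * (cos(3*pi/2) + i*sin(3*pi/2))
Step 2: |z|^4 = 8^4 = 4096
Step 3: The angle 3*pi/2 already lies in [0, 2*pi)
Step 4: cos(3*pi/2) = 0
Step 5: Re(z^4) = 4096 * 0 = 0

0


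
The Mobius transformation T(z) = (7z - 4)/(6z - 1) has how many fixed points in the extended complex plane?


Step 1: Fixed points satisfy T(z) = z
Step 2: 6z^2 - 8z + 4 = 0
Step 3: Discriminant = (-8)^2 - 4*6*4 = -32
Step 4: Number of fixed points = 2

2


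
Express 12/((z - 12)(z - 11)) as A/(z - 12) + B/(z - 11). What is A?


Step 1: Multiply both sides by (z - 12) and set z = 12
Step 2: A = 12 / (12 - 11)
Step 3: A = 12 / 1
Step 4: A = 12

12


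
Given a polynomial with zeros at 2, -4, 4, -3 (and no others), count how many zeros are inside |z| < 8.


Step 1: Check each root:
  z = 2: |2| = 2 < 8
  z = -4: |-4| = 4 < 8
  z = 4: |4| = 4 < 8
  z = -3: |-3| = 3 < 8
Step 2: Count = 4

4


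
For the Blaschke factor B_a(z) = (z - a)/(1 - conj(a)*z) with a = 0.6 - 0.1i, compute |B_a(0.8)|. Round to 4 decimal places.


Step 1: Numerator z0 - a = 0.8 - (0.6 - 0.1i) = 0.2 + 0.1i
Step 2: Denominator 1 - conj(a)*z0 = 1 - (0.6 + 0.1i)*0.8 = 0.52 - 0.08i
Step 3: |z0 - a|^2 = 0.2^2 + 0.1^2 = 0.05; |1 - conj(a)*z0|^2 = 0.52^2 + (-0.08)^2 = 0.2768
Step 4: |B_a(0.8)| = sqrt(0.05 / 0.2768) = sqrt(0.180636)
Step 5: = 0.425

0.425


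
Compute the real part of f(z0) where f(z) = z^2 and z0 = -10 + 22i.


Step 1: z0 = -10 + 22i
Step 2: z0^2 = (-10)^2 - 22^2 - 440i
Step 3: real part = 100 - 484 = -384

-384


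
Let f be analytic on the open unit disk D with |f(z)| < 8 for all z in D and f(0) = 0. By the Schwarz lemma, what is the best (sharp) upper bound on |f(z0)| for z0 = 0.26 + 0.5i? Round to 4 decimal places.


Step 1: g = f/8 maps D -> D with g(0) = 0, so by the Schwarz lemma |g(z)| <= |z|, i.e. |f(z)| <= 8|z|; this is sharp (f(z) = 8z).
Step 2: |z0|^2 = 0.26^2 + 0.5^2 = 0.3176
Step 3: |z0| = sqrt(0.3176) = 0.56356
Step 4: Best bound = 8 * |z0| = 8 * 0.56356 = 4.5085

4.5085


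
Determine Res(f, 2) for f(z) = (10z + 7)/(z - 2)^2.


Step 1: Pole of order 2 at z = 2
Step 2: Res = lim d/dz [(z - 2)^2 * f(z)] as z -> 2
Step 3: (z - 2)^2 * f(z) = 10z + 7
Step 4: d/dz[10z + 7] = 10

10


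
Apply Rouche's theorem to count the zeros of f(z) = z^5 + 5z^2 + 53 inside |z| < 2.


Step 1: On |z| = 2 the three terms have sizes |z^5| = 2^5 = 32, |5z^2| = 5*2^2 = 20, |53| = 53
Step 2: The dominant term is g(z) = 53; let h(z) = z^5 + 5z^2 so f = g + h
Step 3: On |z| = 2: |g| = 53 and |h| <= 32 + 20 = 52
Step 4: Since 53 > 52, |h| < |g| on |z| = 2, so by Rouche f has the same number of zeros as g inside |z| < 2
Step 5: g(z) = 53 is a nonzero constant with no zeros inside |z| < 2. Answer = 0

0


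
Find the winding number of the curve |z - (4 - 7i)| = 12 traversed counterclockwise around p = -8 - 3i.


Step 1: Center c = (4, -7), radius = 12
Step 2: |p - c|^2 = (-12)^2 + 4^2 = 160
Step 3: r^2 = 144
Step 4: |p-c| > r so winding number = 0

0


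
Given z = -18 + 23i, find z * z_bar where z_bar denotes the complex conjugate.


Step 1: conj(z) = -18 - 23i
Step 2: z * conj(z) = (-18)^2 + 23^2
Step 3: = 324 + 529 = 853

853


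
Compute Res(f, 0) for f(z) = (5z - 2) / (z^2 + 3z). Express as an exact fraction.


Step 1: Q(z) = z^2 + 3z = (z)(z + 3)
Step 2: Q'(z) = 2z + 3
Step 3: Q'(0) = 3, P(0) = -2
Step 4: Res = P(0)/Q'(0) = -2/3 = -2/3

-2/3


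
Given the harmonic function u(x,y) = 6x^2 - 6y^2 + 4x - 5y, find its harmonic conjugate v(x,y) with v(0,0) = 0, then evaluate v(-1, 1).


Step 1: v_x = -u_y = 12y + 5
Step 2: v_y = u_x = 12x + 4
Step 3: v = 12xy + 5x + 4y + C
Step 4: v(0,0) = 0 => C = 0
Step 5: v(-1, 1) = -13

-13


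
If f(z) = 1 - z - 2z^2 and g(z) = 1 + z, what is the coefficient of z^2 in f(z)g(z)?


Step 1: z^2 term in f*g comes from: (1)*(0) + (-z)*(z) + (-2z^2)*(1)
Step 2: = 0 - 1 - 2
Step 3: = -3

-3


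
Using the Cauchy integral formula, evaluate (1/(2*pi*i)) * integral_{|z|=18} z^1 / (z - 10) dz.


Step 1: f(z) = z^1, a = 10 is inside |z| = 18
Step 2: By Cauchy integral formula: (1/(2pi*i)) * integral = f(a)
Step 3: f(10) = 10^1 = 10

10


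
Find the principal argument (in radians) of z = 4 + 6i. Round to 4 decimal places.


Step 1: z = 4 + 6i
Step 2: arg(z) = atan2(6, 4)
Step 3: arg(z) = 0.9828

0.9828


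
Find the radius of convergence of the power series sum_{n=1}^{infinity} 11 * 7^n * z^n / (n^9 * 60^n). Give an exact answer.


Step 1: General term a_n = 11 * 7^n / (n^9 * 60^n)
Step 2: By the root test, |a_n|^(1/n) = 11^(1/n) * 7 / (n^(9/n) * 60) -> 7/60 as n -> infinity (since 11^(1/n) -> 1 and n^(9/n) -> 1)
Step 3: R = 1/lim|a_n|^(1/n) = 60/7

60/7


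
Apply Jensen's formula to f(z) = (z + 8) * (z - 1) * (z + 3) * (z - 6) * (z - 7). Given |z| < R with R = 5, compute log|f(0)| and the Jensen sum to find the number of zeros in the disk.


Jensen's formula: (1/2pi)*integral log|f(Re^it)|dt = log|f(0)| + sum_{|a_k|<R} log(R/|a_k|)
Step 1: f(0) = 8 * (-1) * 3 * (-6) * (-7) = -1008
Step 2: log|f(0)| = log|-8| + log|1| + log|-3| + log|6| + log|7| = 6.9157
Step 3: Zeros inside |z| < 5: 1, -3
Step 4: Jensen sum = log(5/1) + log(5/3) = 2.1203
Step 5: n(R) = number of terms in the Jensen sum = count of zeros inside |z| < 5 = 2

2


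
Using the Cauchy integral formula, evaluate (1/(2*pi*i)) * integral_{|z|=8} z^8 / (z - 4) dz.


Step 1: f(z) = z^8, a = 4 is inside |z| = 8
Step 2: By Cauchy integral formula: (1/(2pi*i)) * integral = f(a)
Step 3: f(4) = 4^8 = 65536

65536


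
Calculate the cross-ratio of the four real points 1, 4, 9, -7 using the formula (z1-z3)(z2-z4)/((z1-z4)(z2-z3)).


Step 1: (z1-z3)(z2-z4) = (-8) * 11 = -88
Step 2: (z1-z4)(z2-z3) = 8 * (-5) = -40
Step 3: Cross-ratio = 88/40 = 11/5

11/5


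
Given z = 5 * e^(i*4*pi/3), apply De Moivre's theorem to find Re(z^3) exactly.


Step 1: By De Moivre's theorem, z^3 = 5^3 * e^(i*3*4*pi/3) = 125 * (cos(4*pi) + i*sin(4*pi))
Step 2: |z|^3 = 5^3 = 125
Step 3: Reduce the angle mod 2*pi: 4*pi - 4*pi = 0
Step 4: cos(0) = 1
Step 5: Re(z^3) = 125 * 1 = 125

125


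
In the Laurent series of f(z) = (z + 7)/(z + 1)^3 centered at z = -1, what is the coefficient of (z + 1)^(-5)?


Step 1: Write the numerator in powers of (z + 1): z + 7 = (z + 1) + (1*(-1) + 7) = (z + 1) + 6
Step 2: Divide by (z + 1)^3: f(z) = 6(z + 1)^(-3) + (z + 1)^(-2)
Step 3: This finite sum is the Laurent series of f about z = -1.
Step 4: Only the powers -3 and -2 appear, so the coefficient of (z + 1)^(-5) = 0

0


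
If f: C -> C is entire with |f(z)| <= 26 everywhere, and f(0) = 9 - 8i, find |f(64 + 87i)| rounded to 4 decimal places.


Step 1: By Liouville's theorem, a bounded entire function is constant.
Step 2: f(z) = f(0) = 9 - 8i for all z.
Step 3: |f(w)| = |9 - 8i| = sqrt(81 + 64)
Step 4: = 12.0416

12.0416


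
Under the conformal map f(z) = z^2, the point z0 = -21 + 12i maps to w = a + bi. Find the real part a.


Step 1: z0 = -21 + 12i
Step 2: z0^2 = (-21)^2 - 12^2 - 504i
Step 3: real part = 441 - 144 = 297

297


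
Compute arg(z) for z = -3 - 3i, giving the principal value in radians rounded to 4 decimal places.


Step 1: z = -3 - 3i
Step 2: arg(z) = atan2(-3, -3)
Step 3: arg(z) = -2.3562

-2.3562


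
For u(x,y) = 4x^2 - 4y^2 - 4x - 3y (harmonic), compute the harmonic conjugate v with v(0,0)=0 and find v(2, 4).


Step 1: v_x = -u_y = 8y + 3
Step 2: v_y = u_x = 8x - 4
Step 3: v = 8xy + 3x - 4y + C
Step 4: v(0,0) = 0 => C = 0
Step 5: v(2, 4) = 54

54


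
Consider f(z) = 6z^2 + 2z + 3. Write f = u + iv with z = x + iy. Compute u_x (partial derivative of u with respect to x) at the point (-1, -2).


Step 1: f(z) = 6(x+iy)^2 + 2(x+iy) + 3
Step 2: u = 6(x^2 - y^2) + 2x + 3
Step 3: u_x = 12x + 2
Step 4: At (-1, -2): u_x = -12 + 2 = -10

-10


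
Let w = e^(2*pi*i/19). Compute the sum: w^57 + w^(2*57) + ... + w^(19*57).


Step 1: The sum sum_{j=1}^{n} w^(k*j) equals n if n | k, else 0.
Step 2: Here n = 19, k = 57
Step 3: Does n divide k? 19 | 57 -> True
Step 4: Sum = 19

19


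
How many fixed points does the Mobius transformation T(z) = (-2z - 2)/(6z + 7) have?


Step 1: Fixed points satisfy T(z) = z
Step 2: 6z^2 + 9z + 2 = 0
Step 3: Discriminant = 9^2 - 4*6*2 = 33
Step 4: Number of fixed points = 2

2


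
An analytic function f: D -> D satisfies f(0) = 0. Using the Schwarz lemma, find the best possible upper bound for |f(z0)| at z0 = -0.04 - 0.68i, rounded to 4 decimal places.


Step 1: Schwarz lemma: if f: D -> D is analytic with f(0) = 0, then |f(z)| <= |z| for all z in D, and this is sharp (f(z) = z).
Step 2: |z0|^2 = (-0.04)^2 + (-0.68)^2 = 0.464
Step 3: |z0| = sqrt(0.464) = 0.681175
Step 4: Best bound = |z0| = 0.6812

0.6812


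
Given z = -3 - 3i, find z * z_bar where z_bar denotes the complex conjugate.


Step 1: conj(z) = -3 + 3i
Step 2: z * conj(z) = (-3)^2 + (-3)^2
Step 3: = 9 + 9 = 18

18


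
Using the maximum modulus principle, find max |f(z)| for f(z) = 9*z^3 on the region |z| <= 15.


Step 1: On |z| = 15, |f(z)| = 9 * |z|^3 = 9 * 15^3
Step 2: By maximum modulus principle, maximum is on boundary.
Step 3: Maximum = 9 * 3375 = 30375

30375


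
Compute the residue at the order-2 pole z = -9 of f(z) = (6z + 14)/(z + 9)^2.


Step 1: Pole of order 2 at z = -9
Step 2: Res = lim d/dz [(z + 9)^2 * f(z)] as z -> -9
Step 3: (z + 9)^2 * f(z) = 6z + 14
Step 4: d/dz[6z + 14] = 6

6


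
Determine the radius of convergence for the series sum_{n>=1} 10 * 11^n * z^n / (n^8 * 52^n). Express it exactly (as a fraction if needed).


Step 1: General term a_n = 10 * 11^n / (n^8 * 52^n)
Step 2: By the root test, |a_n|^(1/n) = 10^(1/n) * 11 / (n^(8/n) * 52) -> 11/52 as n -> infinity (since 10^(1/n) -> 1 and n^(8/n) -> 1)
Step 3: R = 1/lim|a_n|^(1/n) = 52/11

52/11


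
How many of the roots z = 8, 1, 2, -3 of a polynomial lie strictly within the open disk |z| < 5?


Step 1: Check each root:
  z = 8: |8| = 8 >= 5
  z = 1: |1| = 1 < 5
  z = 2: |2| = 2 < 5
  z = -3: |-3| = 3 < 5
Step 2: Count = 3

3


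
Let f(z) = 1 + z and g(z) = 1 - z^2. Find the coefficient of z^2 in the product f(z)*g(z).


Step 1: z^2 term in f*g comes from: (1)*(-z^2) + (z)*(0) + (0)*(1)
Step 2: = -1 + 0 + 0
Step 3: = -1

-1


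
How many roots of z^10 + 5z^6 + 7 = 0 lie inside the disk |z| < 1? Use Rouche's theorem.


Step 1: On |z| = 1 the three terms have sizes |z^10| = 1^10 = 1, |5z^6| = 5*1^6 = 5, |7| = 7
Step 2: The dominant term is g(z) = 7; let h(z) = z^10 + 5z^6 so f = g + h
Step 3: On |z| = 1: |g| = 7 and |h| <= 1 + 5 = 6
Step 4: Since 7 > 6, |h| < |g| on |z| = 1, so by Rouche f has the same number of zeros as g inside |z| < 1
Step 5: g(z) = 7 is a nonzero constant with no zeros inside |z| < 1. Answer = 0

0


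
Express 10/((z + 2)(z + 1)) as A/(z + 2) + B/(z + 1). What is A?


Step 1: Multiply both sides by (z + 2) and set z = -2
Step 2: A = 10 / (-2 + 1)
Step 3: A = 10 / (-1)
Step 4: A = -10

-10


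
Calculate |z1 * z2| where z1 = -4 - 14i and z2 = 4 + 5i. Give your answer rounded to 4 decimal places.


Step 1: |z1| = sqrt((-4)^2 + (-14)^2) = sqrt(212)
Step 2: |z2| = sqrt(4^2 + 5^2) = sqrt(41)
Step 3: |z1*z2| = |z1|*|z2| = sqrt(212) * sqrt(41) = sqrt(212 * 41) = sqrt(8692)
Step 4: = 93.2309

93.2309


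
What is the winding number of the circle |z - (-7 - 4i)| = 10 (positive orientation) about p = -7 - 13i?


Step 1: Center c = (-7, -4), radius = 10
Step 2: |p - c|^2 = 0^2 + (-9)^2 = 81
Step 3: r^2 = 100
Step 4: |p-c| < r so winding number = 1

1


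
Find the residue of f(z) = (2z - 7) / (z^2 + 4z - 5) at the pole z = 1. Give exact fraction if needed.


Step 1: Q(z) = z^2 + 4z - 5 = (z - 1)(z + 5)
Step 2: Q'(z) = 2z + 4
Step 3: Q'(1) = 6, P(1) = -5
Step 4: Res = P(1)/Q'(1) = -5/6 = -5/6

-5/6


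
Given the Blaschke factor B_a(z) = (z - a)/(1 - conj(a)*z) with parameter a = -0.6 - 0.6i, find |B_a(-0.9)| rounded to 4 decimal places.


Step 1: Numerator z0 - a = -0.9 - (-0.6 - 0.6i) = -0.3 + 0.6i
Step 2: Denominator 1 - conj(a)*z0 = 1 - (-0.6 + 0.6i)*(-0.9) = 0.46 + 0.54i
Step 3: |z0 - a|^2 = (-0.3)^2 + 0.6^2 = 0.45; |1 - conj(a)*z0|^2 = 0.46^2 + 0.54^2 = 0.5032
Step 4: |B_a(-0.9)| = sqrt(0.45 / 0.5032) = sqrt(0.894277)
Step 5: = 0.9457

0.9457


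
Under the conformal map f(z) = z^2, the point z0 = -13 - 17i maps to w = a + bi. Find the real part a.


Step 1: z0 = -13 - 17i
Step 2: z0^2 = (-13)^2 - (-17)^2 + 442i
Step 3: real part = 169 - 289 = -120

-120


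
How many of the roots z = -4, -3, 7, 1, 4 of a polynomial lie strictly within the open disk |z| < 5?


Step 1: Check each root:
  z = -4: |-4| = 4 < 5
  z = -3: |-3| = 3 < 5
  z = 7: |7| = 7 >= 5
  z = 1: |1| = 1 < 5
  z = 4: |4| = 4 < 5
Step 2: Count = 4

4


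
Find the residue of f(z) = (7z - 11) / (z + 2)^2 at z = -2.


Step 1: Pole of order 2 at z = -2
Step 2: Res = lim d/dz [(z + 2)^2 * f(z)] as z -> -2
Step 3: (z + 2)^2 * f(z) = 7z - 11
Step 4: d/dz[7z - 11] = 7

7


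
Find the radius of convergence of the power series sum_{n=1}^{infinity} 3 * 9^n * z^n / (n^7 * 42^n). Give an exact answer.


Step 1: General term a_n = 3 * 9^n / (n^7 * 42^n)
Step 2: By the root test, |a_n|^(1/n) = 3^(1/n) * 9 / (n^(7/n) * 42) -> 9/42 as n -> infinity (since 3^(1/n) -> 1 and n^(7/n) -> 1)
Step 3: R = 1/lim|a_n|^(1/n) = 42/9 = 14/3

14/3


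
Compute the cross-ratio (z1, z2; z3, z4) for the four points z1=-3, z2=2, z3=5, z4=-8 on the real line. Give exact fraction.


Step 1: (z1-z3)(z2-z4) = (-8) * 10 = -80
Step 2: (z1-z4)(z2-z3) = 5 * (-3) = -15
Step 3: Cross-ratio = 80/15 = 16/3

16/3


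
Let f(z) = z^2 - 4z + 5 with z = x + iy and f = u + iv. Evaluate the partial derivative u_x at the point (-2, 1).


Step 1: f(z) = (x+iy)^2 - 4(x+iy) + 5
Step 2: u = (x^2 - y^2) - 4x + 5
Step 3: u_x = 2x - 4
Step 4: At (-2, 1): u_x = -4 - 4 = -8

-8


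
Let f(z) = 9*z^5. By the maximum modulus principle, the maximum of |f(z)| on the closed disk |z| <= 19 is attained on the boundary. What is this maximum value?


Step 1: On |z| = 19, |f(z)| = 9 * |z|^5 = 9 * 19^5
Step 2: By maximum modulus principle, maximum is on boundary.
Step 3: Maximum = 9 * 2476099 = 22284891

22284891


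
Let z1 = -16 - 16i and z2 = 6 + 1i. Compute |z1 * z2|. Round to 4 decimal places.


Step 1: |z1| = sqrt((-16)^2 + (-16)^2) = sqrt(512)
Step 2: |z2| = sqrt(6^2 + 1^2) = sqrt(37)
Step 3: |z1*z2| = |z1|*|z2| = sqrt(512) * sqrt(37) = sqrt(512 * 37) = sqrt(18944)
Step 4: = 137.6372

137.6372


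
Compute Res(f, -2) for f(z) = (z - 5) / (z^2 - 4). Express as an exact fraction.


Step 1: Q(z) = z^2 - 4 = (z + 2)(z - 2)
Step 2: Q'(z) = 2z
Step 3: Q'(-2) = -4, P(-2) = -7
Step 4: Res = P(-2)/Q'(-2) = -7/(-4) = 7/4

7/4


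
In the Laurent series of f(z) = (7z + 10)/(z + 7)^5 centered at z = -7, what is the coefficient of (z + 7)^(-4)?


Step 1: Write the numerator in powers of (z + 7): 7z + 10 = 7(z + 7) + (7*(-7) + 10) = 7(z + 7) - 39
Step 2: Divide by (z + 7)^5: f(z) = -39(z + 7)^(-5) + 7(z + 7)^(-4)
Step 3: This finite sum is the Laurent series of f about z = -7.
Step 4: Coefficient of (z + 7)^(-4) = coefficient of (z + 7) in the re-centred numerator = 7

7


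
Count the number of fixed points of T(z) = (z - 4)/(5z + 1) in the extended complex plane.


Step 1: Fixed points satisfy T(z) = z
Step 2: 5z^2 + 4 = 0
Step 3: Discriminant = 0^2 - 4*5*4 = -80
Step 4: Number of fixed points = 2

2


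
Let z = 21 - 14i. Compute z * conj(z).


Step 1: conj(z) = 21 + 14i
Step 2: z * conj(z) = 21^2 + (-14)^2
Step 3: = 441 + 196 = 637

637


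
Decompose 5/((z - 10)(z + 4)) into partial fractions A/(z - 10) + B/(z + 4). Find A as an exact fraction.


Step 1: Multiply both sides by (z - 10) and set z = 10
Step 2: A = 5 / (10 + 4)
Step 3: A = 5 / 14
Step 4: A = 5/14

5/14


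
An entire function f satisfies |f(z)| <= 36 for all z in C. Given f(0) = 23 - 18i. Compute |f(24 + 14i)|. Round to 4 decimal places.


Step 1: By Liouville's theorem, a bounded entire function is constant.
Step 2: f(z) = f(0) = 23 - 18i for all z.
Step 3: |f(w)| = |23 - 18i| = sqrt(529 + 324)
Step 4: = 29.2062

29.2062


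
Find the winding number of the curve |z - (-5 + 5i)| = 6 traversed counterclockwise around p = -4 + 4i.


Step 1: Center c = (-5, 5), radius = 6
Step 2: |p - c|^2 = 1^2 + (-1)^2 = 2
Step 3: r^2 = 36
Step 4: |p-c| < r so winding number = 1

1


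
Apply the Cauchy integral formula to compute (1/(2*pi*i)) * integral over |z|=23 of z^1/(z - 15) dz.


Step 1: f(z) = z^1, a = 15 is inside |z| = 23
Step 2: By Cauchy integral formula: (1/(2pi*i)) * integral = f(a)
Step 3: f(15) = 15^1 = 15

15


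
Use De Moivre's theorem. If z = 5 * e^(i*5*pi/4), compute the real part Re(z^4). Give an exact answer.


Step 1: By De Moivre's theorem, z^4 = 5^4 * e^(i*4*5*pi/4) = 625 * (cos(5*pi) + i*sin(5*pi))
Step 2: |z|^4 = 5^4 = 625
Step 3: Reduce the angle mod 2*pi: 5*pi - 4*pi = pi
Step 4: cos(pi) = -1
Step 5: Re(z^4) = 625 * (-1) = -625

-625


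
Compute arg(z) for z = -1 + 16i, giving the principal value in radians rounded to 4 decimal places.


Step 1: z = -1 + 16i
Step 2: arg(z) = atan2(16, -1)
Step 3: arg(z) = 1.6332

1.6332


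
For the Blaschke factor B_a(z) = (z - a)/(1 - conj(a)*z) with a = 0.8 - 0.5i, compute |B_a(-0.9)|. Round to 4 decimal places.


Step 1: Numerator z0 - a = -0.9 - (0.8 - 0.5i) = -1.7 + 0.5i
Step 2: Denominator 1 - conj(a)*z0 = 1 - (0.8 + 0.5i)*(-0.9) = 1.72 + 0.45i
Step 3: |z0 - a|^2 = (-1.7)^2 + 0.5^2 = 3.14; |1 - conj(a)*z0|^2 = 1.72^2 + 0.45^2 = 3.1609
Step 4: |B_a(-0.9)| = sqrt(3.14 / 3.1609) = sqrt(0.993388)
Step 5: = 0.9967

0.9967


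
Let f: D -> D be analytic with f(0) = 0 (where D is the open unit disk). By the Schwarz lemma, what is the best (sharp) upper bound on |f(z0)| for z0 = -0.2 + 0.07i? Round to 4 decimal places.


Step 1: Schwarz lemma: if f: D -> D is analytic with f(0) = 0, then |f(z)| <= |z| for all z in D, and this is sharp (f(z) = z).
Step 2: |z0|^2 = (-0.2)^2 + 0.07^2 = 0.0449
Step 3: |z0| = sqrt(0.0449) = 0.211896
Step 4: Best bound = |z0| = 0.2119

0.2119


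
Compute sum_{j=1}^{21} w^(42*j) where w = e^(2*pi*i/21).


Step 1: The sum sum_{j=1}^{n} w^(k*j) equals n if n | k, else 0.
Step 2: Here n = 21, k = 42
Step 3: Does n divide k? 21 | 42 -> True
Step 4: Sum = 21

21


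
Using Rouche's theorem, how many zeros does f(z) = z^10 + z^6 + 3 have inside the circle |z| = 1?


Step 1: On |z| = 1 the three terms have sizes |z^10| = 1^10 = 1, |z^6| = 1^6 = 1, |3| = 3
Step 2: The dominant term is g(z) = 3; let h(z) = z^10 + z^6 so f = g + h
Step 3: On |z| = 1: |g| = 3 and |h| <= 1 + 1 = 2
Step 4: Since 3 > 2, |h| < |g| on |z| = 1, so by Rouche f has the same number of zeros as g inside |z| < 1
Step 5: g(z) = 3 is a nonzero constant with no zeros inside |z| < 1. Answer = 0

0


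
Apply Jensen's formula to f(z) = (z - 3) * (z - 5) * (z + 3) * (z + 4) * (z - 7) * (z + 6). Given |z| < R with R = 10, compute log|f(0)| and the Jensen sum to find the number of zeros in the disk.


Jensen's formula: (1/2pi)*integral log|f(Re^it)|dt = log|f(0)| + sum_{|a_k|<R} log(R/|a_k|)
Step 1: f(0) = (-3) * (-5) * 3 * 4 * (-7) * 6 = -7560
Step 2: log|f(0)| = log|3| + log|5| + log|-3| + log|-4| + log|7| + log|-6| = 8.9306
Step 3: Zeros inside |z| < 10: 3, 5, -3, -4, 7, -6
Step 4: Jensen sum = log(10/3) + log(10/5) + log(10/3) + log(10/4) + log(10/7) + log(10/6) = 4.8849
Step 5: n(R) = number of terms in the Jensen sum = count of zeros inside |z| < 10 = 6

6


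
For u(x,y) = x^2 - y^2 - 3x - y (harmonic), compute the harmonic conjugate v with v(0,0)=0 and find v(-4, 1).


Step 1: v_x = -u_y = 2y + 1
Step 2: v_y = u_x = 2x - 3
Step 3: v = 2xy + x - 3y + C
Step 4: v(0,0) = 0 => C = 0
Step 5: v(-4, 1) = -15

-15


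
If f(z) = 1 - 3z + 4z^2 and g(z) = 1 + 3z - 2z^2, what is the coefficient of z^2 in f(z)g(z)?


Step 1: z^2 term in f*g comes from: (1)*(-2z^2) + (-3z)*(3z) + (4z^2)*(1)
Step 2: = -2 - 9 + 4
Step 3: = -7

-7


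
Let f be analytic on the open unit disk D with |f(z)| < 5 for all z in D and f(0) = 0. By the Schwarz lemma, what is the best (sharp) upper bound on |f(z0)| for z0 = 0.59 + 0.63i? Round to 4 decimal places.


Step 1: g = f/5 maps D -> D with g(0) = 0, so by the Schwarz lemma |g(z)| <= |z|, i.e. |f(z)| <= 5|z|; this is sharp (f(z) = 5z).
Step 2: |z0|^2 = 0.59^2 + 0.63^2 = 0.745
Step 3: |z0| = sqrt(0.745) = 0.863134
Step 4: Best bound = 5 * |z0| = 5 * 0.863134 = 4.3157

4.3157


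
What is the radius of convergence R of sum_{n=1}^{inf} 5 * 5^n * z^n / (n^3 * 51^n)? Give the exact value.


Step 1: General term a_n = 5 * 5^n / (n^3 * 51^n)
Step 2: By the root test, |a_n|^(1/n) = 5^(1/n) * 5 / (n^(3/n) * 51) -> 5/51 as n -> infinity (since 5^(1/n) -> 1 and n^(3/n) -> 1)
Step 3: R = 1/lim|a_n|^(1/n) = 51/5

51/5


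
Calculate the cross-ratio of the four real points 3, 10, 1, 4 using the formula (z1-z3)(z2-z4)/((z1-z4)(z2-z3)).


Step 1: (z1-z3)(z2-z4) = 2 * 6 = 12
Step 2: (z1-z4)(z2-z3) = (-1) * 9 = -9
Step 3: Cross-ratio = -12/9 = -4/3

-4/3


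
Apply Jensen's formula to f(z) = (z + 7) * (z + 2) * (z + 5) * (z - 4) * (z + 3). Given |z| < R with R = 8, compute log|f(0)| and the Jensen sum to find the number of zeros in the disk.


Jensen's formula: (1/2pi)*integral log|f(Re^it)|dt = log|f(0)| + sum_{|a_k|<R} log(R/|a_k|)
Step 1: f(0) = 7 * 2 * 5 * (-4) * 3 = -840
Step 2: log|f(0)| = log|-7| + log|-2| + log|-5| + log|4| + log|-3| = 6.7334
Step 3: Zeros inside |z| < 8: -7, -2, -5, 4, -3
Step 4: Jensen sum = log(8/7) + log(8/2) + log(8/5) + log(8/4) + log(8/3) = 3.6638
Step 5: n(R) = number of terms in the Jensen sum = count of zeros inside |z| < 8 = 5

5


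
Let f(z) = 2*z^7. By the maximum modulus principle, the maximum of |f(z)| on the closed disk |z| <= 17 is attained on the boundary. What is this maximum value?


Step 1: On |z| = 17, |f(z)| = 2 * |z|^7 = 2 * 17^7
Step 2: By maximum modulus principle, maximum is on boundary.
Step 3: Maximum = 2 * 410338673 = 820677346

820677346


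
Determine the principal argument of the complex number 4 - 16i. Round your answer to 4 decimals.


Step 1: z = 4 - 16i
Step 2: arg(z) = atan2(-16, 4)
Step 3: arg(z) = -1.3258

-1.3258


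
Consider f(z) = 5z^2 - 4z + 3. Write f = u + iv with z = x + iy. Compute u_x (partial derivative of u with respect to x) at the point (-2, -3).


Step 1: f(z) = 5(x+iy)^2 - 4(x+iy) + 3
Step 2: u = 5(x^2 - y^2) - 4x + 3
Step 3: u_x = 10x - 4
Step 4: At (-2, -3): u_x = -20 - 4 = -24

-24


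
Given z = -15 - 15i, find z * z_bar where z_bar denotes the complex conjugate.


Step 1: conj(z) = -15 + 15i
Step 2: z * conj(z) = (-15)^2 + (-15)^2
Step 3: = 225 + 225 = 450

450


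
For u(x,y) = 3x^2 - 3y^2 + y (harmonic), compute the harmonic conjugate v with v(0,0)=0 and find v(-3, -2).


Step 1: v_x = -u_y = 6y - 1
Step 2: v_y = u_x = 6x + 0
Step 3: v = 6xy - x + C
Step 4: v(0,0) = 0 => C = 0
Step 5: v(-3, -2) = 39

39


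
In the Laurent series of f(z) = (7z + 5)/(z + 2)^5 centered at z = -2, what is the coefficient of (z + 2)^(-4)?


Step 1: Write the numerator in powers of (z + 2): 7z + 5 = 7(z + 2) + (7*(-2) + 5) = 7(z + 2) - 9
Step 2: Divide by (z + 2)^5: f(z) = -9(z + 2)^(-5) + 7(z + 2)^(-4)
Step 3: This finite sum is the Laurent series of f about z = -2.
Step 4: Coefficient of (z + 2)^(-4) = coefficient of (z + 2) in the re-centred numerator = 7

7


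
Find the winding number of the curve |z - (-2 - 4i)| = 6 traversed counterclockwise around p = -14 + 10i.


Step 1: Center c = (-2, -4), radius = 6
Step 2: |p - c|^2 = (-12)^2 + 14^2 = 340
Step 3: r^2 = 36
Step 4: |p-c| > r so winding number = 0

0


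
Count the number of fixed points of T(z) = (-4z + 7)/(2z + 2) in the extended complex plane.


Step 1: Fixed points satisfy T(z) = z
Step 2: 2z^2 + 6z - 7 = 0
Step 3: Discriminant = 6^2 - 4*2*(-7) = 92
Step 4: Number of fixed points = 2

2


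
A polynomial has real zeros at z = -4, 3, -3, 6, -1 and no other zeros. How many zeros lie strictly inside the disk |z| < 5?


Step 1: Check each root:
  z = -4: |-4| = 4 < 5
  z = 3: |3| = 3 < 5
  z = -3: |-3| = 3 < 5
  z = 6: |6| = 6 >= 5
  z = -1: |-1| = 1 < 5
Step 2: Count = 4

4


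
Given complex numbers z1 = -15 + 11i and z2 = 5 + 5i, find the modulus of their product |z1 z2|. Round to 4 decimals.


Step 1: |z1| = sqrt((-15)^2 + 11^2) = sqrt(346)
Step 2: |z2| = sqrt(5^2 + 5^2) = sqrt(50)
Step 3: |z1*z2| = |z1|*|z2| = sqrt(346) * sqrt(50) = sqrt(346 * 50) = sqrt(17300)
Step 4: = 131.5295

131.5295


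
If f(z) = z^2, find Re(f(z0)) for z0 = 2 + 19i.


Step 1: z0 = 2 + 19i
Step 2: z0^2 = 2^2 - 19^2 + 76i
Step 3: real part = 4 - 361 = -357

-357


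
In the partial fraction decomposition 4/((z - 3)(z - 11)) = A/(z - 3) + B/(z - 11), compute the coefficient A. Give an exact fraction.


Step 1: Multiply both sides by (z - 3) and set z = 3
Step 2: A = 4 / (3 - 11)
Step 3: A = 4 / (-8)
Step 4: A = -1/2

-1/2


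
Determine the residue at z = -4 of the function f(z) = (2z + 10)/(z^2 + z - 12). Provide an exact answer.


Step 1: Q(z) = z^2 + z - 12 = (z + 4)(z - 3)
Step 2: Q'(z) = 2z + 1
Step 3: Q'(-4) = -7, P(-4) = 2
Step 4: Res = P(-4)/Q'(-4) = 2/(-7) = -2/7

-2/7
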